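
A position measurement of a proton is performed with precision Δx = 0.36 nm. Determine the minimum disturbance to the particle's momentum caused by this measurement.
1.465 × 10^-25 kg·m/s

The uncertainty principle implies that measuring position disturbs momentum:
ΔxΔp ≥ ℏ/2

When we measure position with precision Δx, we necessarily introduce a momentum uncertainty:
Δp ≥ ℏ/(2Δx)
Δp_min = (1.055e-34 J·s) / (2 × 3.600e-10 m)
Δp_min = 1.465e-25 kg·m/s

The more precisely we measure position, the greater the momentum disturbance.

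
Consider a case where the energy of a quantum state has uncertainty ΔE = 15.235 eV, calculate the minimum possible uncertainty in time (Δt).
21.602 as

Using the energy-time uncertainty principle:
ΔEΔt ≥ ℏ/2

The minimum uncertainty in time is:
Δt_min = ℏ/(2ΔE)
Δt_min = (1.055e-34 J·s) / (2 × 2.441e-18 J)
Δt_min = 2.160e-17 s = 21.602 as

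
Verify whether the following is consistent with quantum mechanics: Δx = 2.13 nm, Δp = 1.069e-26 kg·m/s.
No, it violates the uncertainty principle (impossible measurement).

Calculate the product ΔxΔp:
ΔxΔp = (2.130e-09 m) × (1.069e-26 kg·m/s)
ΔxΔp = 2.277e-35 J·s

Compare to the minimum allowed value ℏ/2:
ℏ/2 = 5.273e-35 J·s

Since ΔxΔp = 2.277e-35 J·s < 5.273e-35 J·s = ℏ/2,
the measurement violates the uncertainty principle.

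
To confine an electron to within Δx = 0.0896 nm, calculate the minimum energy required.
1.186 eV

Localizing a particle requires giving it sufficient momentum uncertainty:

1. From uncertainty principle: Δp ≥ ℏ/(2Δx)
   Δp_min = (1.055e-34 J·s) / (2 × 8.960e-11 m)
   Δp_min = 5.885e-25 kg·m/s

2. This momentum uncertainty corresponds to kinetic energy:
   KE ≈ (Δp)²/(2m) = (5.885e-25)²/(2 × 9.109e-31 kg)
   KE = 1.901e-19 J = 1.186 eV

Tighter localization requires more energy.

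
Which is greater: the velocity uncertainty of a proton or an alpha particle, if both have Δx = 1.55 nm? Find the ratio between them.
The proton has the larger minimum velocity uncertainty, by a ratio of 4.0.

For both particles, Δp_min = ℏ/(2Δx) = 3.402e-26 kg·m/s (same for both).

The velocity uncertainty is Δv = Δp/m:
- proton: Δv = 3.402e-26 / 1.673e-27 = 2.034e+01 m/s = 20.338 m/s
- alpha particle: Δv = 3.402e-26 / 6.645e-27 = 5.120e+00 m/s = 5.120 m/s

Ratio: 2.034e+01 / 5.120e+00 = 4.0

The lighter particle has larger velocity uncertainty because Δv ∝ 1/m.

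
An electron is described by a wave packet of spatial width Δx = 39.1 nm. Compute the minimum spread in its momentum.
1.349 × 10^-27 kg·m/s

For a wave packet, the spatial width Δx and momentum spread Δp are related by the uncertainty principle:
ΔxΔp ≥ ℏ/2

The minimum momentum spread is:
Δp_min = ℏ/(2Δx)
Δp_min = (1.055e-34 J·s) / (2 × 3.910e-08 m)
Δp_min = 1.349e-27 kg·m/s

A wave packet cannot have both a well-defined position and well-defined momentum.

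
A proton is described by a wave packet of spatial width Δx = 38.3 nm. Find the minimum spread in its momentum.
1.377 × 10^-27 kg·m/s

For a wave packet, the spatial width Δx and momentum spread Δp are related by the uncertainty principle:
ΔxΔp ≥ ℏ/2

The minimum momentum spread is:
Δp_min = ℏ/(2Δx)
Δp_min = (1.055e-34 J·s) / (2 × 3.830e-08 m)
Δp_min = 1.377e-27 kg·m/s

A wave packet cannot have both a well-defined position and well-defined momentum.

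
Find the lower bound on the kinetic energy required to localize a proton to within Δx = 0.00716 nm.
101.188 meV

Localizing a particle requires giving it sufficient momentum uncertainty:

1. From uncertainty principle: Δp ≥ ℏ/(2Δx)
   Δp_min = (1.055e-34 J·s) / (2 × 7.160e-12 m)
   Δp_min = 7.364e-24 kg·m/s

2. This momentum uncertainty corresponds to kinetic energy:
   KE ≈ (Δp)²/(2m) = (7.364e-24)²/(2 × 1.673e-27 kg)
   KE = 1.621e-20 J = 101.188 meV

Tighter localization requires more energy.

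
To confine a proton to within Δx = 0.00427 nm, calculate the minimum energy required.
284.511 meV

Localizing a particle requires giving it sufficient momentum uncertainty:

1. From uncertainty principle: Δp ≥ ℏ/(2Δx)
   Δp_min = (1.055e-34 J·s) / (2 × 4.270e-12 m)
   Δp_min = 1.235e-23 kg·m/s

2. This momentum uncertainty corresponds to kinetic energy:
   KE ≈ (Δp)²/(2m) = (1.235e-23)²/(2 × 1.673e-27 kg)
   KE = 4.558e-20 J = 284.511 meV

Tighter localization requires more energy.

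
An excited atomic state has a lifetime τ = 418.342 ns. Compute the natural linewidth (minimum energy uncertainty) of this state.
786.691 peV

Using the energy-time uncertainty principle:
ΔEΔt ≥ ℏ/2

The lifetime τ represents the time uncertainty Δt.
The natural linewidth (minimum energy uncertainty) is:

ΔE = ℏ/(2τ)
ΔE = (1.055e-34 J·s) / (2 × 4.183e-07 s)
ΔE = 1.260e-28 J = 786.691 peV

This natural linewidth limits the precision of spectroscopic measurements.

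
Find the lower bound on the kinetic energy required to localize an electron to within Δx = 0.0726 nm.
1.807 eV

Localizing a particle requires giving it sufficient momentum uncertainty:

1. From uncertainty principle: Δp ≥ ℏ/(2Δx)
   Δp_min = (1.055e-34 J·s) / (2 × 7.260e-11 m)
   Δp_min = 7.263e-25 kg·m/s

2. This momentum uncertainty corresponds to kinetic energy:
   KE ≈ (Δp)²/(2m) = (7.263e-25)²/(2 × 9.109e-31 kg)
   KE = 2.895e-19 J = 1.807 eV

Tighter localization requires more energy.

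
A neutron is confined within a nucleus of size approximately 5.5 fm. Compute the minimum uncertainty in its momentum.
9.587 × 10^-21 kg·m/s

Using the Heisenberg uncertainty principle:
ΔxΔp ≥ ℏ/2

With Δx ≈ L = 5.500e-15 m (the confinement size):
Δp_min = ℏ/(2Δx)
Δp_min = (1.055e-34 J·s) / (2 × 5.500e-15 m)
Δp_min = 9.587e-21 kg·m/s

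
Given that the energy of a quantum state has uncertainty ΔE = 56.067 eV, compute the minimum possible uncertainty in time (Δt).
5.870 as

Using the energy-time uncertainty principle:
ΔEΔt ≥ ℏ/2

The minimum uncertainty in time is:
Δt_min = ℏ/(2ΔE)
Δt_min = (1.055e-34 J·s) / (2 × 8.983e-18 J)
Δt_min = 5.870e-18 s = 5.870 as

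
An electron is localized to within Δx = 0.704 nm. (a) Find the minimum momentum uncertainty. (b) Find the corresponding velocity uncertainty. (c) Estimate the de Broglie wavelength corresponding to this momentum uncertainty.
(a) Δp_min = 7.490 × 10^-26 kg·m/s
(b) Δv_min = 82.221 km/s
(c) λ_dB = 8.847 nm

Step-by-step:

(a) From the uncertainty principle:
Δp_min = ℏ/(2Δx) = (1.055e-34 J·s)/(2 × 7.040e-10 m) = 7.490e-26 kg·m/s

(b) The velocity uncertainty:
Δv = Δp/m = (7.490e-26 kg·m/s)/(9.109e-31 kg) = 8.222e+04 m/s = 82.221 km/s

(c) The de Broglie wavelength for this momentum:
λ = h/p = (6.626e-34 J·s)/(7.490e-26 kg·m/s) = 8.847e-09 m = 8.847 nm

Note: The de Broglie wavelength is comparable to the localization size, as expected from wave-particle duality.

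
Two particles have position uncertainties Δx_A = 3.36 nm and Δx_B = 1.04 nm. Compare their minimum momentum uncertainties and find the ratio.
Particle B has the larger minimum momentum uncertainty, by a factor of 3.23.

For each particle, the minimum momentum uncertainty is Δp_min = ℏ/(2Δx):

Particle A: Δp_A = ℏ/(2×3.360e-09 m) = 1.569e-26 kg·m/s
Particle B: Δp_B = ℏ/(2×1.040e-09 m) = 5.070e-26 kg·m/s

Ratio: Δp_B/Δp_A = 3.23

Since Δp_min ∝ 1/Δx, the particle with smaller position uncertainty (B) has larger momentum uncertainty.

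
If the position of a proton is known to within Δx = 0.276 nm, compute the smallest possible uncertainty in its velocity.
114.219 m/s

Using the Heisenberg uncertainty principle and Δp = mΔv:
ΔxΔp ≥ ℏ/2
Δx(mΔv) ≥ ℏ/2

The minimum uncertainty in velocity is:
Δv_min = ℏ/(2mΔx)
Δv_min = (1.055e-34 J·s) / (2 × 1.673e-27 kg × 2.760e-10 m)
Δv_min = 1.142e+02 m/s = 114.219 m/s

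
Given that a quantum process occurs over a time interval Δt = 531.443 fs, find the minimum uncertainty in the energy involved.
619.269 μeV

Using the energy-time uncertainty principle:
ΔEΔt ≥ ℏ/2

The minimum uncertainty in energy is:
ΔE_min = ℏ/(2Δt)
ΔE_min = (1.055e-34 J·s) / (2 × 5.314e-13 s)
ΔE_min = 9.922e-23 J = 619.269 μeV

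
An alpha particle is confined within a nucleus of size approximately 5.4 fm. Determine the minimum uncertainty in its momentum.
9.765 × 10^-21 kg·m/s

Using the Heisenberg uncertainty principle:
ΔxΔp ≥ ℏ/2

With Δx ≈ L = 5.400e-15 m (the confinement size):
Δp_min = ℏ/(2Δx)
Δp_min = (1.055e-34 J·s) / (2 × 5.400e-15 m)
Δp_min = 9.765e-21 kg·m/s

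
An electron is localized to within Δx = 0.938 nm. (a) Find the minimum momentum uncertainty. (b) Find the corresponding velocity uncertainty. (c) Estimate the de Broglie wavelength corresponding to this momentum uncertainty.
(a) Δp_min = 5.621 × 10^-26 kg·m/s
(b) Δv_min = 61.710 km/s
(c) λ_dB = 11.787 nm

Step-by-step:

(a) From the uncertainty principle:
Δp_min = ℏ/(2Δx) = (1.055e-34 J·s)/(2 × 9.380e-10 m) = 5.621e-26 kg·m/s

(b) The velocity uncertainty:
Δv = Δp/m = (5.621e-26 kg·m/s)/(9.109e-31 kg) = 6.171e+04 m/s = 61.710 km/s

(c) The de Broglie wavelength for this momentum:
λ = h/p = (6.626e-34 J·s)/(5.621e-26 kg·m/s) = 1.179e-08 m = 11.787 nm

Note: The de Broglie wavelength is comparable to the localization size, as expected from wave-particle duality.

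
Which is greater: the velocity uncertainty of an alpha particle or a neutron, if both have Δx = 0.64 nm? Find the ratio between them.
The neutron has the larger minimum velocity uncertainty, by a ratio of 4.0.

For both particles, Δp_min = ℏ/(2Δx) = 8.239e-26 kg·m/s (same for both).

The velocity uncertainty is Δv = Δp/m:
- alpha particle: Δv = 8.239e-26 / 6.645e-27 = 1.240e+01 m/s = 12.399 m/s
- neutron: Δv = 8.239e-26 / 1.675e-27 = 4.919e+01 m/s = 49.189 m/s

Ratio: 4.919e+01 / 1.240e+01 = 4.0

The lighter particle has larger velocity uncertainty because Δv ∝ 1/m.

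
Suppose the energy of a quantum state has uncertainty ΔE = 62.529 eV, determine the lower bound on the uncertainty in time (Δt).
5.263 as

Using the energy-time uncertainty principle:
ΔEΔt ≥ ℏ/2

The minimum uncertainty in time is:
Δt_min = ℏ/(2ΔE)
Δt_min = (1.055e-34 J·s) / (2 × 1.002e-17 J)
Δt_min = 5.263e-18 s = 5.263 as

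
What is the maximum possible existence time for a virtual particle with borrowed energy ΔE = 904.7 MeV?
3.638 × 10^-25 s

Using the energy-time uncertainty principle:
ΔEΔt ≥ ℏ/2

For a virtual particle borrowing energy ΔE, the maximum lifetime is:
Δt_max = ℏ/(2ΔE)

Converting energy:
ΔE = 904.7 MeV = 1.449e-10 J

Δt_max = (1.055e-34 J·s) / (2 × 1.449e-10 J)
Δt_max = 3.638e-25 s = 3.638 × 10^-25 s

Virtual particles with higher borrowed energy exist for shorter times.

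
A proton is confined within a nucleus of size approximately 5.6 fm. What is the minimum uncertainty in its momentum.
9.416 × 10^-21 kg·m/s

Using the Heisenberg uncertainty principle:
ΔxΔp ≥ ℏ/2

With Δx ≈ L = 5.600e-15 m (the confinement size):
Δp_min = ℏ/(2Δx)
Δp_min = (1.055e-34 J·s) / (2 × 5.600e-15 m)
Δp_min = 9.416e-21 kg·m/s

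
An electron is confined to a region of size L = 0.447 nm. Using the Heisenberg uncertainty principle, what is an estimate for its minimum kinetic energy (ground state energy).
47.670 meV

Using the uncertainty principle to estimate ground state energy:

1. The position uncertainty is approximately the confinement size:
   Δx ≈ L = 4.470e-10 m

2. From ΔxΔp ≥ ℏ/2, the minimum momentum uncertainty is:
   Δp ≈ ℏ/(2L) = 1.180e-25 kg·m/s

3. The kinetic energy is approximately:
   KE ≈ (Δp)²/(2m) = (1.180e-25)²/(2 × 9.109e-31 kg)
   KE ≈ 7.638e-21 J = 47.670 meV

This is an order-of-magnitude estimate of the ground state energy.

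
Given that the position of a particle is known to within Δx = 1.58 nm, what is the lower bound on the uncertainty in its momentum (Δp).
3.337 × 10^-26 kg·m/s

Using the Heisenberg uncertainty principle:
ΔxΔp ≥ ℏ/2

The minimum uncertainty in momentum is:
Δp_min = ℏ/(2Δx)
Δp_min = (1.055e-34 J·s) / (2 × 1.580e-09 m)
Δp_min = 3.337e-26 kg·m/s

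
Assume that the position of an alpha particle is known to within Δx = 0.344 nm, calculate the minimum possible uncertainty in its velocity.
23.068 m/s

Using the Heisenberg uncertainty principle and Δp = mΔv:
ΔxΔp ≥ ℏ/2
Δx(mΔv) ≥ ℏ/2

The minimum uncertainty in velocity is:
Δv_min = ℏ/(2mΔx)
Δv_min = (1.055e-34 J·s) / (2 × 6.645e-27 kg × 3.440e-10 m)
Δv_min = 2.307e+01 m/s = 23.068 m/s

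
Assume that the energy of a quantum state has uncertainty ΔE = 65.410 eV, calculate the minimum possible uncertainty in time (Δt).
5.031 as

Using the energy-time uncertainty principle:
ΔEΔt ≥ ℏ/2

The minimum uncertainty in time is:
Δt_min = ℏ/(2ΔE)
Δt_min = (1.055e-34 J·s) / (2 × 1.048e-17 J)
Δt_min = 5.031e-18 s = 5.031 as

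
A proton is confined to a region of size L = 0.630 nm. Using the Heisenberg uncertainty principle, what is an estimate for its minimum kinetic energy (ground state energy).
13.070 μeV

Using the uncertainty principle to estimate ground state energy:

1. The position uncertainty is approximately the confinement size:
   Δx ≈ L = 6.300e-10 m

2. From ΔxΔp ≥ ℏ/2, the minimum momentum uncertainty is:
   Δp ≈ ℏ/(2L) = 8.370e-26 kg·m/s

3. The kinetic energy is approximately:
   KE ≈ (Δp)²/(2m) = (8.370e-26)²/(2 × 1.673e-27 kg)
   KE ≈ 2.094e-24 J = 13.070 μeV

This is an order-of-magnitude estimate of the ground state energy.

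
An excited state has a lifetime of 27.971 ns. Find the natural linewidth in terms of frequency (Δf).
2.845 MHz

Using the energy-time uncertainty principle and E = hf:
ΔEΔt ≥ ℏ/2
hΔf·Δt ≥ ℏ/2

The minimum frequency uncertainty is:
Δf = ℏ/(2hτ) = 1/(4πτ)
Δf = 1/(4π × 2.797e-08 s)
Δf = 2.845e+06 Hz = 2.845 MHz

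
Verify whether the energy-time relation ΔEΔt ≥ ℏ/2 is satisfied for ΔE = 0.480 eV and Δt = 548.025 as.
No, it violates the uncertainty relation.

Calculate the product ΔEΔt:
ΔE = 0.480 eV = 7.690e-20 J
ΔEΔt = (7.690e-20 J) × (5.480e-16 s)
ΔEΔt = 4.215e-35 J·s

Compare to the minimum allowed value ℏ/2:
ℏ/2 = 5.273e-35 J·s

Since ΔEΔt = 4.215e-35 J·s < 5.273e-35 J·s = ℏ/2,
this violates the uncertainty relation.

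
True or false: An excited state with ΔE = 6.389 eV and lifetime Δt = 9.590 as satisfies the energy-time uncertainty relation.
No, it violates the uncertainty relation.

Calculate the product ΔEΔt:
ΔE = 6.389 eV = 1.024e-18 J
ΔEΔt = (1.024e-18 J) × (9.590e-18 s)
ΔEΔt = 9.817e-36 J·s

Compare to the minimum allowed value ℏ/2:
ℏ/2 = 5.273e-35 J·s

Since ΔEΔt = 9.817e-36 J·s < 5.273e-35 J·s = ℏ/2,
this violates the uncertainty relation.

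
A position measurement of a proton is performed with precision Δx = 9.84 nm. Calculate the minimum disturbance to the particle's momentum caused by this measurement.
5.359 × 10^-27 kg·m/s

The uncertainty principle implies that measuring position disturbs momentum:
ΔxΔp ≥ ℏ/2

When we measure position with precision Δx, we necessarily introduce a momentum uncertainty:
Δp ≥ ℏ/(2Δx)
Δp_min = (1.055e-34 J·s) / (2 × 9.840e-09 m)
Δp_min = 5.359e-27 kg·m/s

The more precisely we measure position, the greater the momentum disturbance.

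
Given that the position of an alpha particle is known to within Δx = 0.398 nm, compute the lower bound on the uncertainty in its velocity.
19.938 m/s

Using the Heisenberg uncertainty principle and Δp = mΔv:
ΔxΔp ≥ ℏ/2
Δx(mΔv) ≥ ℏ/2

The minimum uncertainty in velocity is:
Δv_min = ℏ/(2mΔx)
Δv_min = (1.055e-34 J·s) / (2 × 6.645e-27 kg × 3.980e-10 m)
Δv_min = 1.994e+01 m/s = 19.938 m/s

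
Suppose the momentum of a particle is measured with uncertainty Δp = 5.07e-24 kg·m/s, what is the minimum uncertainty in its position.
10.400 pm

Using the Heisenberg uncertainty principle:
ΔxΔp ≥ ℏ/2

The minimum uncertainty in position is:
Δx_min = ℏ/(2Δp)
Δx_min = (1.055e-34 J·s) / (2 × 5.070e-24 kg·m/s)
Δx_min = 1.040e-11 m = 10.400 pm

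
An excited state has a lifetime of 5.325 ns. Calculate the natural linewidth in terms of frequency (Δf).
14.944 MHz

Using the energy-time uncertainty principle and E = hf:
ΔEΔt ≥ ℏ/2
hΔf·Δt ≥ ℏ/2

The minimum frequency uncertainty is:
Δf = ℏ/(2hτ) = 1/(4πτ)
Δf = 1/(4π × 5.325e-09 s)
Δf = 1.494e+07 Hz = 14.944 MHz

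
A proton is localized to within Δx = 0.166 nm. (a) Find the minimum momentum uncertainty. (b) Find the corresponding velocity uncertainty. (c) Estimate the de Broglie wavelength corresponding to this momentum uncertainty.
(a) Δp_min = 3.176 × 10^-25 kg·m/s
(b) Δv_min = 189.907 m/s
(c) λ_dB = 2.086 nm

Step-by-step:

(a) From the uncertainty principle:
Δp_min = ℏ/(2Δx) = (1.055e-34 J·s)/(2 × 1.660e-10 m) = 3.176e-25 kg·m/s

(b) The velocity uncertainty:
Δv = Δp/m = (3.176e-25 kg·m/s)/(1.673e-27 kg) = 1.899e+02 m/s = 189.907 m/s

(c) The de Broglie wavelength for this momentum:
λ = h/p = (6.626e-34 J·s)/(3.176e-25 kg·m/s) = 2.086e-09 m = 2.086 nm

Note: The de Broglie wavelength is comparable to the localization size, as expected from wave-particle duality.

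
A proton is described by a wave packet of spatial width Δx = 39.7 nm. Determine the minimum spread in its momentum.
1.328 × 10^-27 kg·m/s

For a wave packet, the spatial width Δx and momentum spread Δp are related by the uncertainty principle:
ΔxΔp ≥ ℏ/2

The minimum momentum spread is:
Δp_min = ℏ/(2Δx)
Δp_min = (1.055e-34 J·s) / (2 × 3.970e-08 m)
Δp_min = 1.328e-27 kg·m/s

A wave packet cannot have both a well-defined position and well-defined momentum.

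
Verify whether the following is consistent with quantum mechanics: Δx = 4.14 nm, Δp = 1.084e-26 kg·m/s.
No, it violates the uncertainty principle (impossible measurement).

Calculate the product ΔxΔp:
ΔxΔp = (4.140e-09 m) × (1.084e-26 kg·m/s)
ΔxΔp = 4.488e-35 J·s

Compare to the minimum allowed value ℏ/2:
ℏ/2 = 5.273e-35 J·s

Since ΔxΔp = 4.488e-35 J·s < 5.273e-35 J·s = ℏ/2,
the measurement violates the uncertainty principle.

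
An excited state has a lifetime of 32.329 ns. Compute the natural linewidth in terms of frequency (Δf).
2.461 MHz

Using the energy-time uncertainty principle and E = hf:
ΔEΔt ≥ ℏ/2
hΔf·Δt ≥ ℏ/2

The minimum frequency uncertainty is:
Δf = ℏ/(2hτ) = 1/(4πτ)
Δf = 1/(4π × 3.233e-08 s)
Δf = 2.461e+06 Hz = 2.461 MHz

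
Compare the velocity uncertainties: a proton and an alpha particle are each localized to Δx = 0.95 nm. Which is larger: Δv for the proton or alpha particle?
The proton has the larger minimum velocity uncertainty, by a ratio of 4.0.

For both particles, Δp_min = ℏ/(2Δx) = 5.550e-26 kg·m/s (same for both).

The velocity uncertainty is Δv = Δp/m:
- proton: Δv = 5.550e-26 / 1.673e-27 = 3.318e+01 m/s = 33.184 m/s
- alpha particle: Δv = 5.550e-26 / 6.645e-27 = 8.353e+00 m/s = 8.353 m/s

Ratio: 3.318e+01 / 8.353e+00 = 4.0

The lighter particle has larger velocity uncertainty because Δv ∝ 1/m.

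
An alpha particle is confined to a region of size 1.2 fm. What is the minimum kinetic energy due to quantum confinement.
906.811 keV

Using the uncertainty principle:

1. Position uncertainty: Δx ≈ 1.200e-15 m
2. Minimum momentum uncertainty: Δp = ℏ/(2Δx) = 4.394e-20 kg·m/s
3. Minimum kinetic energy:
   KE = (Δp)²/(2m) = (4.394e-20)²/(2 × 6.645e-27 kg)
   KE = 1.453e-13 J = 906.811 keV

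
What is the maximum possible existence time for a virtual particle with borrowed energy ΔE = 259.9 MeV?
1.266 ys

Using the energy-time uncertainty principle:
ΔEΔt ≥ ℏ/2

For a virtual particle borrowing energy ΔE, the maximum lifetime is:
Δt_max = ℏ/(2ΔE)

Converting energy:
ΔE = 259.9 MeV = 4.164e-11 J

Δt_max = (1.055e-34 J·s) / (2 × 4.164e-11 J)
Δt_max = 1.266e-24 s = 1.266 ys

Virtual particles with higher borrowed energy exist for shorter times.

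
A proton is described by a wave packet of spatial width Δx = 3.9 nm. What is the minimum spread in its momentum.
1.352 × 10^-26 kg·m/s

For a wave packet, the spatial width Δx and momentum spread Δp are related by the uncertainty principle:
ΔxΔp ≥ ℏ/2

The minimum momentum spread is:
Δp_min = ℏ/(2Δx)
Δp_min = (1.055e-34 J·s) / (2 × 3.900e-09 m)
Δp_min = 1.352e-26 kg·m/s

A wave packet cannot have both a well-defined position and well-defined momentum.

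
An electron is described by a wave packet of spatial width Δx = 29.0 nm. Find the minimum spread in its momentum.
1.818 × 10^-27 kg·m/s

For a wave packet, the spatial width Δx and momentum spread Δp are related by the uncertainty principle:
ΔxΔp ≥ ℏ/2

The minimum momentum spread is:
Δp_min = ℏ/(2Δx)
Δp_min = (1.055e-34 J·s) / (2 × 2.900e-08 m)
Δp_min = 1.818e-27 kg·m/s

A wave packet cannot have both a well-defined position and well-defined momentum.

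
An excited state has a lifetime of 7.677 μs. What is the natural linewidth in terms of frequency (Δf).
10.366 kHz

Using the energy-time uncertainty principle and E = hf:
ΔEΔt ≥ ℏ/2
hΔf·Δt ≥ ℏ/2

The minimum frequency uncertainty is:
Δf = ℏ/(2hτ) = 1/(4πτ)
Δf = 1/(4π × 7.677e-06 s)
Δf = 1.037e+04 Hz = 10.366 kHz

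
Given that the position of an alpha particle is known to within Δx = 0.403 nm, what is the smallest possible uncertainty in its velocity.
19.691 m/s

Using the Heisenberg uncertainty principle and Δp = mΔv:
ΔxΔp ≥ ℏ/2
Δx(mΔv) ≥ ℏ/2

The minimum uncertainty in velocity is:
Δv_min = ℏ/(2mΔx)
Δv_min = (1.055e-34 J·s) / (2 × 6.645e-27 kg × 4.030e-10 m)
Δv_min = 1.969e+01 m/s = 19.691 m/s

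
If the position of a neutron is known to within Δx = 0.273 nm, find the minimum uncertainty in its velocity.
115.315 m/s

Using the Heisenberg uncertainty principle and Δp = mΔv:
ΔxΔp ≥ ℏ/2
Δx(mΔv) ≥ ℏ/2

The minimum uncertainty in velocity is:
Δv_min = ℏ/(2mΔx)
Δv_min = (1.055e-34 J·s) / (2 × 1.675e-27 kg × 2.730e-10 m)
Δv_min = 1.153e+02 m/s = 115.315 m/s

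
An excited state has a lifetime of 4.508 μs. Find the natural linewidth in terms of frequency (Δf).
17.653 kHz

Using the energy-time uncertainty principle and E = hf:
ΔEΔt ≥ ℏ/2
hΔf·Δt ≥ ℏ/2

The minimum frequency uncertainty is:
Δf = ℏ/(2hτ) = 1/(4πτ)
Δf = 1/(4π × 4.508e-06 s)
Δf = 1.765e+04 Hz = 17.653 kHz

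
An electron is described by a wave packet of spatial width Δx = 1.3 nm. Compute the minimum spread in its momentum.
4.056 × 10^-26 kg·m/s

For a wave packet, the spatial width Δx and momentum spread Δp are related by the uncertainty principle:
ΔxΔp ≥ ℏ/2

The minimum momentum spread is:
Δp_min = ℏ/(2Δx)
Δp_min = (1.055e-34 J·s) / (2 × 1.300e-09 m)
Δp_min = 4.056e-26 kg·m/s

A wave packet cannot have both a well-defined position and well-defined momentum.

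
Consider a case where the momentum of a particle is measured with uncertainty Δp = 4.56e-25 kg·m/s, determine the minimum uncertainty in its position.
115.633 pm

Using the Heisenberg uncertainty principle:
ΔxΔp ≥ ℏ/2

The minimum uncertainty in position is:
Δx_min = ℏ/(2Δp)
Δx_min = (1.055e-34 J·s) / (2 × 4.560e-25 kg·m/s)
Δx_min = 1.156e-10 m = 115.633 pm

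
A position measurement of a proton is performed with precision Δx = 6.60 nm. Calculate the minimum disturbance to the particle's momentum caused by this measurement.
7.989 × 10^-27 kg·m/s

The uncertainty principle implies that measuring position disturbs momentum:
ΔxΔp ≥ ℏ/2

When we measure position with precision Δx, we necessarily introduce a momentum uncertainty:
Δp ≥ ℏ/(2Δx)
Δp_min = (1.055e-34 J·s) / (2 × 6.600e-09 m)
Δp_min = 7.989e-27 kg·m/s

The more precisely we measure position, the greater the momentum disturbance.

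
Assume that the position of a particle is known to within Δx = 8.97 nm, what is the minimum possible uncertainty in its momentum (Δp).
5.878 × 10^-27 kg·m/s

Using the Heisenberg uncertainty principle:
ΔxΔp ≥ ℏ/2

The minimum uncertainty in momentum is:
Δp_min = ℏ/(2Δx)
Δp_min = (1.055e-34 J·s) / (2 × 8.970e-09 m)
Δp_min = 5.878e-27 kg·m/s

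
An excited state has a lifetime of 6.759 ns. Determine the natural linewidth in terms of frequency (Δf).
11.774 MHz

Using the energy-time uncertainty principle and E = hf:
ΔEΔt ≥ ℏ/2
hΔf·Δt ≥ ℏ/2

The minimum frequency uncertainty is:
Δf = ℏ/(2hτ) = 1/(4πτ)
Δf = 1/(4π × 6.759e-09 s)
Δf = 1.177e+07 Hz = 11.774 MHz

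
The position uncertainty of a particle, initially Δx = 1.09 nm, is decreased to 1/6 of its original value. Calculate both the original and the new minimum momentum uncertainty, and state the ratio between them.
Original Δp_min = 4.837 × 10^-26 kg·m/s; new Δp'_min = 2.902 × 10^-25 kg·m/s; ratio Δp'_min/Δp_min = 6.

From the uncertainty principle ΔxΔp ≥ ℏ/2, the minimum momentum uncertainty is Δp_min = ℏ/(2Δx).

Original (Δx = 1.09 nm = 1.090e-09 m):
Δp_min = (1.055e-34 J·s)/(2 × 1.090e-09 m) = 4.837e-26 kg·m/s

When Δx → (1/6)Δx:
Δp'_min = ℏ/(2 × (1/6)Δx) = 6 × ℏ/(2Δx) = 6 × Δp_min
Δp'_min = 6 × 4.837e-26 kg·m/s = 2.902e-25 kg·m/s

Since Δp_min ∝ 1/Δx, when Δx is decreased to 1/6 of its original value, Δp_min increases to 6 times its original value.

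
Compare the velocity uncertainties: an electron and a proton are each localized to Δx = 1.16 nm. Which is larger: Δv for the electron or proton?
The electron has the larger minimum velocity uncertainty, by a ratio of 1836.2.

For both particles, Δp_min = ℏ/(2Δx) = 4.546e-26 kg·m/s (same for both).

The velocity uncertainty is Δv = Δp/m:
- electron: Δv = 4.546e-26 / 9.109e-31 = 4.990e+04 m/s = 49.900 km/s
- proton: Δv = 4.546e-26 / 1.673e-27 = 2.718e+01 m/s = 27.176 m/s

Ratio: 4.990e+04 / 2.718e+01 = 1836.2

The lighter particle has larger velocity uncertainty because Δv ∝ 1/m.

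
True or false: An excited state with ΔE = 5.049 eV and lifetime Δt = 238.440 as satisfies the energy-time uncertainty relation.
Yes, it satisfies the uncertainty relation.

Calculate the product ΔEΔt:
ΔE = 5.049 eV = 8.089e-19 J
ΔEΔt = (8.089e-19 J) × (2.384e-16 s)
ΔEΔt = 1.929e-34 J·s

Compare to the minimum allowed value ℏ/2:
ℏ/2 = 5.273e-35 J·s

Since ΔEΔt = 1.929e-34 J·s ≥ 5.273e-35 J·s = ℏ/2,
this satisfies the uncertainty relation.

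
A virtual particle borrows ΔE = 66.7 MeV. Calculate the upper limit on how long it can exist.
4.934 ys

Using the energy-time uncertainty principle:
ΔEΔt ≥ ℏ/2

For a virtual particle borrowing energy ΔE, the maximum lifetime is:
Δt_max = ℏ/(2ΔE)

Converting energy:
ΔE = 66.7 MeV = 1.069e-11 J

Δt_max = (1.055e-34 J·s) / (2 × 1.069e-11 J)
Δt_max = 4.934e-24 s = 4.934 ys

Virtual particles with higher borrowed energy exist for shorter times.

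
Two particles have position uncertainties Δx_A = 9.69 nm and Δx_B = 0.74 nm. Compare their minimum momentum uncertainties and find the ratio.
Particle B has the larger minimum momentum uncertainty, by a factor of 13.09.

For each particle, the minimum momentum uncertainty is Δp_min = ℏ/(2Δx):

Particle A: Δp_A = ℏ/(2×9.690e-09 m) = 5.442e-27 kg·m/s
Particle B: Δp_B = ℏ/(2×7.400e-10 m) = 7.125e-26 kg·m/s

Ratio: Δp_B/Δp_A = 13.09

Since Δp_min ∝ 1/Δx, the particle with smaller position uncertainty (B) has larger momentum uncertainty.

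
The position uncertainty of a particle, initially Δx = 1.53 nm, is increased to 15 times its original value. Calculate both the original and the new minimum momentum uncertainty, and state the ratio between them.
Original Δp_min = 3.446 × 10^-26 kg·m/s; new Δp'_min = 2.298 × 10^-27 kg·m/s; ratio Δp'_min/Δp_min = 1/15.

From the uncertainty principle ΔxΔp ≥ ℏ/2, the minimum momentum uncertainty is Δp_min = ℏ/(2Δx).

Original (Δx = 1.53 nm = 1.530e-09 m):
Δp_min = (1.055e-34 J·s)/(2 × 1.530e-09 m) = 3.446e-26 kg·m/s

When Δx → 15Δx:
Δp'_min = ℏ/(2 × 15Δx) = (1/15) × ℏ/(2Δx) = (1/15) × Δp_min
Δp'_min = 1/15 × 3.446e-26 kg·m/s = 2.298e-27 kg·m/s

Since Δp_min ∝ 1/Δx, when Δx is increased to 15 times its original value, Δp_min decreases to 1/15 of its original value.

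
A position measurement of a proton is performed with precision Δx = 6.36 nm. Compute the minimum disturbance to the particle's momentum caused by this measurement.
8.291 × 10^-27 kg·m/s

The uncertainty principle implies that measuring position disturbs momentum:
ΔxΔp ≥ ℏ/2

When we measure position with precision Δx, we necessarily introduce a momentum uncertainty:
Δp ≥ ℏ/(2Δx)
Δp_min = (1.055e-34 J·s) / (2 × 6.360e-09 m)
Δp_min = 8.291e-27 kg·m/s

The more precisely we measure position, the greater the momentum disturbance.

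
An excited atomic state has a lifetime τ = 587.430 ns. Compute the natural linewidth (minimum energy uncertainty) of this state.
560.247 peV

Using the energy-time uncertainty principle:
ΔEΔt ≥ ℏ/2

The lifetime τ represents the time uncertainty Δt.
The natural linewidth (minimum energy uncertainty) is:

ΔE = ℏ/(2τ)
ΔE = (1.055e-34 J·s) / (2 × 5.874e-07 s)
ΔE = 8.976e-29 J = 560.247 peV

This natural linewidth limits the precision of spectroscopic measurements.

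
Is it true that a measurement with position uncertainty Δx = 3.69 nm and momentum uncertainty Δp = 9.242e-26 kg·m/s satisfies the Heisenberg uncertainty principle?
Yes, it satisfies the uncertainty principle.

Calculate the product ΔxΔp:
ΔxΔp = (3.690e-09 m) × (9.242e-26 kg·m/s)
ΔxΔp = 3.410e-34 J·s

Compare to the minimum allowed value ℏ/2:
ℏ/2 = 5.273e-35 J·s

Since ΔxΔp = 3.410e-34 J·s ≥ 5.273e-35 J·s = ℏ/2,
the measurement satisfies the uncertainty principle.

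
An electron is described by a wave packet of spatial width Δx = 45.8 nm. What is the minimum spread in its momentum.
1.151 × 10^-27 kg·m/s

For a wave packet, the spatial width Δx and momentum spread Δp are related by the uncertainty principle:
ΔxΔp ≥ ℏ/2

The minimum momentum spread is:
Δp_min = ℏ/(2Δx)
Δp_min = (1.055e-34 J·s) / (2 × 4.580e-08 m)
Δp_min = 1.151e-27 kg·m/s

A wave packet cannot have both a well-defined position and well-defined momentum.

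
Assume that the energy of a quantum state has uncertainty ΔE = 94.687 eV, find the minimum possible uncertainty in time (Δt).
3.476 as

Using the energy-time uncertainty principle:
ΔEΔt ≥ ℏ/2

The minimum uncertainty in time is:
Δt_min = ℏ/(2ΔE)
Δt_min = (1.055e-34 J·s) / (2 × 1.517e-17 J)
Δt_min = 3.476e-18 s = 3.476 as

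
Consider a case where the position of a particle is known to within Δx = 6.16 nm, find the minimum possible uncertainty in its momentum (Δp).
8.560 × 10^-27 kg·m/s

Using the Heisenberg uncertainty principle:
ΔxΔp ≥ ℏ/2

The minimum uncertainty in momentum is:
Δp_min = ℏ/(2Δx)
Δp_min = (1.055e-34 J·s) / (2 × 6.160e-09 m)
Δp_min = 8.560e-27 kg·m/s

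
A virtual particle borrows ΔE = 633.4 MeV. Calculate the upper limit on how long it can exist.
5.196 × 10^-25 s

Using the energy-time uncertainty principle:
ΔEΔt ≥ ℏ/2

For a virtual particle borrowing energy ΔE, the maximum lifetime is:
Δt_max = ℏ/(2ΔE)

Converting energy:
ΔE = 633.4 MeV = 1.015e-10 J

Δt_max = (1.055e-34 J·s) / (2 × 1.015e-10 J)
Δt_max = 5.196e-25 s = 5.196 × 10^-25 s

Virtual particles with higher borrowed energy exist for shorter times.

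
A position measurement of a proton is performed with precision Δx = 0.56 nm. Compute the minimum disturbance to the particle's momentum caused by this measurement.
9.416 × 10^-26 kg·m/s

The uncertainty principle implies that measuring position disturbs momentum:
ΔxΔp ≥ ℏ/2

When we measure position with precision Δx, we necessarily introduce a momentum uncertainty:
Δp ≥ ℏ/(2Δx)
Δp_min = (1.055e-34 J·s) / (2 × 5.600e-10 m)
Δp_min = 9.416e-26 kg·m/s

The more precisely we measure position, the greater the momentum disturbance.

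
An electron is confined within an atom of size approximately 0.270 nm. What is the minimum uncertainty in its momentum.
1.953 × 10^-25 kg·m/s

Using the Heisenberg uncertainty principle:
ΔxΔp ≥ ℏ/2

With Δx ≈ L = 2.700e-10 m (the confinement size):
Δp_min = ℏ/(2Δx)
Δp_min = (1.055e-34 J·s) / (2 × 2.700e-10 m)
Δp_min = 1.953e-25 kg·m/s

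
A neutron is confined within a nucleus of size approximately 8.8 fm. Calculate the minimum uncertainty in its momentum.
5.992 × 10^-21 kg·m/s

Using the Heisenberg uncertainty principle:
ΔxΔp ≥ ℏ/2

With Δx ≈ L = 8.800e-15 m (the confinement size):
Δp_min = ℏ/(2Δx)
Δp_min = (1.055e-34 J·s) / (2 × 8.800e-15 m)
Δp_min = 5.992e-21 kg·m/s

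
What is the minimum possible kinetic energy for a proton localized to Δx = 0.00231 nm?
972.143 meV

Localizing a particle requires giving it sufficient momentum uncertainty:

1. From uncertainty principle: Δp ≥ ℏ/(2Δx)
   Δp_min = (1.055e-34 J·s) / (2 × 2.310e-12 m)
   Δp_min = 2.283e-23 kg·m/s

2. This momentum uncertainty corresponds to kinetic energy:
   KE ≈ (Δp)²/(2m) = (2.283e-23)²/(2 × 1.673e-27 kg)
   KE = 1.558e-19 J = 972.143 meV

Tighter localization requires more energy.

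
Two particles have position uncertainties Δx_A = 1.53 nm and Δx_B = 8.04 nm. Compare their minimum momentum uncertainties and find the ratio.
Particle A has the larger minimum momentum uncertainty, by a factor of 5.25.

For each particle, the minimum momentum uncertainty is Δp_min = ℏ/(2Δx):

Particle A: Δp_A = ℏ/(2×1.530e-09 m) = 3.446e-26 kg·m/s
Particle B: Δp_B = ℏ/(2×8.040e-09 m) = 6.558e-27 kg·m/s

Ratio: Δp_A/Δp_B = 5.25

Since Δp_min ∝ 1/Δx, the particle with smaller position uncertainty (A) has larger momentum uncertainty.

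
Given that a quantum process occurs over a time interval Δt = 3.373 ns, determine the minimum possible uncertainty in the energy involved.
97.571 neV

Using the energy-time uncertainty principle:
ΔEΔt ≥ ℏ/2

The minimum uncertainty in energy is:
ΔE_min = ℏ/(2Δt)
ΔE_min = (1.055e-34 J·s) / (2 × 3.373e-09 s)
ΔE_min = 1.563e-26 J = 97.571 neV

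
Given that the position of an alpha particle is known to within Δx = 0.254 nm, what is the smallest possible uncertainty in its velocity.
31.242 m/s

Using the Heisenberg uncertainty principle and Δp = mΔv:
ΔxΔp ≥ ℏ/2
Δx(mΔv) ≥ ℏ/2

The minimum uncertainty in velocity is:
Δv_min = ℏ/(2mΔx)
Δv_min = (1.055e-34 J·s) / (2 × 6.645e-27 kg × 2.540e-10 m)
Δv_min = 3.124e+01 m/s = 31.242 m/s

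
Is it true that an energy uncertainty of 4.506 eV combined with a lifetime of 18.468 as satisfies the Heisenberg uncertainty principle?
No, it violates the uncertainty relation.

Calculate the product ΔEΔt:
ΔE = 4.506 eV = 7.219e-19 J
ΔEΔt = (7.219e-19 J) × (1.847e-17 s)
ΔEΔt = 1.333e-35 J·s

Compare to the minimum allowed value ℏ/2:
ℏ/2 = 5.273e-35 J·s

Since ΔEΔt = 1.333e-35 J·s < 5.273e-35 J·s = ℏ/2,
this violates the uncertainty relation.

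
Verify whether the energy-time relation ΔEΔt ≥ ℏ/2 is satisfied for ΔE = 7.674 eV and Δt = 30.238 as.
No, it violates the uncertainty relation.

Calculate the product ΔEΔt:
ΔE = 7.674 eV = 1.230e-18 J
ΔEΔt = (1.230e-18 J) × (3.024e-17 s)
ΔEΔt = 3.718e-35 J·s

Compare to the minimum allowed value ℏ/2:
ℏ/2 = 5.273e-35 J·s

Since ΔEΔt = 3.718e-35 J·s < 5.273e-35 J·s = ℏ/2,
this violates the uncertainty relation.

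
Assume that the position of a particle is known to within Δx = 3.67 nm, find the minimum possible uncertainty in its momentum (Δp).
1.437 × 10^-26 kg·m/s

Using the Heisenberg uncertainty principle:
ΔxΔp ≥ ℏ/2

The minimum uncertainty in momentum is:
Δp_min = ℏ/(2Δx)
Δp_min = (1.055e-34 J·s) / (2 × 3.670e-09 m)
Δp_min = 1.437e-26 kg·m/s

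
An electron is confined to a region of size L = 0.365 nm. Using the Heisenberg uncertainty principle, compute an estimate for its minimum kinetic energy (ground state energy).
71.495 meV

Using the uncertainty principle to estimate ground state energy:

1. The position uncertainty is approximately the confinement size:
   Δx ≈ L = 3.650e-10 m

2. From ΔxΔp ≥ ℏ/2, the minimum momentum uncertainty is:
   Δp ≈ ℏ/(2L) = 1.445e-25 kg·m/s

3. The kinetic energy is approximately:
   KE ≈ (Δp)²/(2m) = (1.445e-25)²/(2 × 9.109e-31 kg)
   KE ≈ 1.145e-20 J = 71.495 meV

This is an order-of-magnitude estimate of the ground state energy.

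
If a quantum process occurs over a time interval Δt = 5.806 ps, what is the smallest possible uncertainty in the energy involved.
56.684 μeV

Using the energy-time uncertainty principle:
ΔEΔt ≥ ℏ/2

The minimum uncertainty in energy is:
ΔE_min = ℏ/(2Δt)
ΔE_min = (1.055e-34 J·s) / (2 × 5.806e-12 s)
ΔE_min = 9.082e-24 J = 56.684 μeV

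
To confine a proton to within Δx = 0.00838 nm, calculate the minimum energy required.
73.870 meV

Localizing a particle requires giving it sufficient momentum uncertainty:

1. From uncertainty principle: Δp ≥ ℏ/(2Δx)
   Δp_min = (1.055e-34 J·s) / (2 × 8.380e-12 m)
   Δp_min = 6.292e-24 kg·m/s

2. This momentum uncertainty corresponds to kinetic energy:
   KE ≈ (Δp)²/(2m) = (6.292e-24)²/(2 × 1.673e-27 kg)
   KE = 1.184e-20 J = 73.870 meV

Tighter localization requires more energy.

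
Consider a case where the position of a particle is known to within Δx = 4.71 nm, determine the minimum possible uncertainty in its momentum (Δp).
1.120 × 10^-26 kg·m/s

Using the Heisenberg uncertainty principle:
ΔxΔp ≥ ℏ/2

The minimum uncertainty in momentum is:
Δp_min = ℏ/(2Δx)
Δp_min = (1.055e-34 J·s) / (2 × 4.710e-09 m)
Δp_min = 1.120e-26 kg·m/s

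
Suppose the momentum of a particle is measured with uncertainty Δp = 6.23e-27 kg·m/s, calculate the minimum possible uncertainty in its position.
8.464 nm

Using the Heisenberg uncertainty principle:
ΔxΔp ≥ ℏ/2

The minimum uncertainty in position is:
Δx_min = ℏ/(2Δp)
Δx_min = (1.055e-34 J·s) / (2 × 6.230e-27 kg·m/s)
Δx_min = 8.464e-09 m = 8.464 nm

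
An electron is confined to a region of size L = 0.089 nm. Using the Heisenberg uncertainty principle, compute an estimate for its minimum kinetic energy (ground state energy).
1.202 eV

Using the uncertainty principle to estimate ground state energy:

1. The position uncertainty is approximately the confinement size:
   Δx ≈ L = 8.900e-11 m

2. From ΔxΔp ≥ ℏ/2, the minimum momentum uncertainty is:
   Δp ≈ ℏ/(2L) = 5.925e-25 kg·m/s

3. The kinetic energy is approximately:
   KE ≈ (Δp)²/(2m) = (5.925e-25)²/(2 × 9.109e-31 kg)
   KE ≈ 1.927e-19 J = 1.202 eV

This is an order-of-magnitude estimate of the ground state energy.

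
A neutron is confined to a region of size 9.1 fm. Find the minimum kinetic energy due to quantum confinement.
62.557 keV

Using the uncertainty principle:

1. Position uncertainty: Δx ≈ 9.100e-15 m
2. Minimum momentum uncertainty: Δp = ℏ/(2Δx) = 5.794e-21 kg·m/s
3. Minimum kinetic energy:
   KE = (Δp)²/(2m) = (5.794e-21)²/(2 × 1.675e-27 kg)
   KE = 1.002e-14 J = 62.557 keV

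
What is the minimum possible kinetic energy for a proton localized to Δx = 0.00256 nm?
791.542 meV

Localizing a particle requires giving it sufficient momentum uncertainty:

1. From uncertainty principle: Δp ≥ ℏ/(2Δx)
   Δp_min = (1.055e-34 J·s) / (2 × 2.560e-12 m)
   Δp_min = 2.060e-23 kg·m/s

2. This momentum uncertainty corresponds to kinetic energy:
   KE ≈ (Δp)²/(2m) = (2.060e-23)²/(2 × 1.673e-27 kg)
   KE = 1.268e-19 J = 791.542 meV

Tighter localization requires more energy.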